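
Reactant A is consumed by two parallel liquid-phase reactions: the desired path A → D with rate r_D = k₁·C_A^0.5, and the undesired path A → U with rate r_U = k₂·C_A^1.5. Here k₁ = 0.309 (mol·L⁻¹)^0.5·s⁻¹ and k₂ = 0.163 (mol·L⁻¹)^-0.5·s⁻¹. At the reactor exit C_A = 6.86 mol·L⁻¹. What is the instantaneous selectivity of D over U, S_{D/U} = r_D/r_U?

0.276

S_{D/U} = r_D/r_U = (k₁·C_A^0.5)/(k₂·C_A^1.5) = (k₁/k₂)·C_A⁻¹.
= (0.309×6.860^0.5) / (0.163×6.860^1.5) = 0.8093/2.929 = 0.276.
The undesired path is higher order in A, so low C_A (CSTR or dilute feed) favours D.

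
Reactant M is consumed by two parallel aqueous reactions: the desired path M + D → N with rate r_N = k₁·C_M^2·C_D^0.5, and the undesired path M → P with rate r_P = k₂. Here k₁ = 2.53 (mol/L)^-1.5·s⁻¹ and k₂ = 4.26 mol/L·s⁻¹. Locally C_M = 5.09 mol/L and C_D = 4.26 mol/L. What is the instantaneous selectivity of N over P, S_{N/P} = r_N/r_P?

S_{N/P} = r_N/r_P = (k₁·C_M^2·C_D^0.5)/(k₂) = (k₁/k₂)·C_M^2·C_D^0.5.
= (2.53×5.090^2×4.260^0.5) / (4.26) = 135.3/4.260 = 31.8.
Since the desired path is higher order in M, keeping C_M high (PFR or concentrated feed) favours N.

31.8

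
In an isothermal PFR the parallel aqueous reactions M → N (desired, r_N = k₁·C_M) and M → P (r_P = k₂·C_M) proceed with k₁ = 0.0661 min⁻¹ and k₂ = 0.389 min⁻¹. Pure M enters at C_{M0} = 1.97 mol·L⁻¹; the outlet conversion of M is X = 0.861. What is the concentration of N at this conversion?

C_M = C_{M0}(1−X) = 0.2738 mol·L⁻¹.
Both paths are first order in M, so the instantaneous fraction to N is constant: dC_N/d(−C_M) = k₁/(k₁+k₂) = 0.1452.
C_N = 0.1452·(C_{M0}−C_M) = 0.1452×1.696 = 0.246 mol·L⁻¹.

0.246 mol·L⁻¹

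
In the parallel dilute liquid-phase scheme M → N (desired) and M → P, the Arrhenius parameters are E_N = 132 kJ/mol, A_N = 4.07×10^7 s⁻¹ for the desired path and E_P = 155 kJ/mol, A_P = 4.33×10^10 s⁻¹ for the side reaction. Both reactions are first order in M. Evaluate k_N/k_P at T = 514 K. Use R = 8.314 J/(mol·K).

0.204

With equal orders, S_{N/P} = k_N/k_P = (A_N/A_P)·exp[(E_P−E_N)/(RT)].
(E_P−E_N)/(RT) = (155−132)×10³/(8.314×514) = 23000/4273 = 5.382.
k_N/k_P = (4.07×10^7/4.33×10^10)·exp(5.382) = 9.400×10^-4 × 217.5 = 0.204.
Since E_N < E_P, lowering the temperature improves selectivity toward N.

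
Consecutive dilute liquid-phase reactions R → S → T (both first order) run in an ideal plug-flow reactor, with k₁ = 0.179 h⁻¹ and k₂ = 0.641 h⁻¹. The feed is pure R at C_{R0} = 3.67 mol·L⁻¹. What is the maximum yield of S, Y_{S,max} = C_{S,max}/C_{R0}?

0.170

Evaluating C_S at τ_opt = ln(k₂/k₁)/(k₂−k₁) gives C_{S,max}/C_{R0} = (k₁/k₂)^[k₂/(k₂−k₁)].
= (0.179/0.641)^(0.641/(0.641−0.179)) = (0.2793)^(1.387) = 0.1704.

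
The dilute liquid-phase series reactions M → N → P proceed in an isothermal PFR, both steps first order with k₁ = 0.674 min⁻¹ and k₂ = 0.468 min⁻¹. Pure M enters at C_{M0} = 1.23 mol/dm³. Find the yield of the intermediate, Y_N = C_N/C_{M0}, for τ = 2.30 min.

For first-order series with pure M initially, C_N(τ) = k₁C_{M0}/(k₂−k₁)·(e^(−k₁τ) − e^(−k₂τ)).
e^(−k₁τ) = e^(−0.674×2.30) = e^(−1.550) = 0.2122; e^(−k₂τ) = e^(−1.076) = 0.3408.
C_N = 0.674×1.23/(0.468−0.674) × (0.2122−0.3408) = (-4.024)×(-0.1286) = 0.5176 mol/dm³.
Y_N = C_N/C_{M0} = 0.5176/1.23 = 0.421.

0.421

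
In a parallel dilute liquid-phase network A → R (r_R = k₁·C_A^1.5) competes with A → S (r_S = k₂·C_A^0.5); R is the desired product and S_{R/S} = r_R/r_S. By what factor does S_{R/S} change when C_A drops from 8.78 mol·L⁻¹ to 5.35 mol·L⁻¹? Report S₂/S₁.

0.609

S_{R/S} = (k₁/k₂)·C_A, so S₂/S₁ = (C_{A,2}/C_{A,1}).
= 5.35/8.78 = 0.609.
Selectivity toward R falls as C_A falls — high-concentration operation is favoured.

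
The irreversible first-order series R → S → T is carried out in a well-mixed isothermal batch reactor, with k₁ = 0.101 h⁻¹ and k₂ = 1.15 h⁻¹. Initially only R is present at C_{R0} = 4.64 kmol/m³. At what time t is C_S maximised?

Setting dC_S/dt = 0 gives t_opt = ln(k₂/k₁)/(k₂−k₁).
= ln(1.15/0.101)/(1.15−0.101) = ln(11.39)/1.049 = 2.432/1.049 = 2.32 h.

2.32 h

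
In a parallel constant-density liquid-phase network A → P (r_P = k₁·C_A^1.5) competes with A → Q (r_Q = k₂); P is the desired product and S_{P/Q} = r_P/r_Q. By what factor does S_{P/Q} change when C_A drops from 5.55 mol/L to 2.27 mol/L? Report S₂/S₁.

0.262

S_{P/Q} = (k₁/k₂)·C_A^1.5, so S₂/S₁ = (C_{A,2}/C_{A,1})^1.5.
= (2.27/5.55)^1.5 = (0.4090)^1.5 = 0.262.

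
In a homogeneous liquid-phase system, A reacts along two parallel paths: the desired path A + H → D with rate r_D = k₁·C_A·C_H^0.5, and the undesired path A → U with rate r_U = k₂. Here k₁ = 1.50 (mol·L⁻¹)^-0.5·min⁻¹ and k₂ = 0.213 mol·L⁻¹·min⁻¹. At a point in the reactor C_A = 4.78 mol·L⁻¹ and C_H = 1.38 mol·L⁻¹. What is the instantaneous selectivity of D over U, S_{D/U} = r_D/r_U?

39.5

S_{D/U} = r_D/r_U = (k₁·C_A·C_H^0.5)/(k₂) = (k₁/k₂)·C_A·C_H^0.5.
= (1.50×4.780×1.380^0.5) / (0.213) = 8.423/0.2130 = 39.5.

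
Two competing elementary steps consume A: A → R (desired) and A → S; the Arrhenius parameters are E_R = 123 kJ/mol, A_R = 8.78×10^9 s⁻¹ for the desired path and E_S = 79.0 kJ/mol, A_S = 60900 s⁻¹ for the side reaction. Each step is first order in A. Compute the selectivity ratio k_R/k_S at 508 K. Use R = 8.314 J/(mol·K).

Since both paths have the same order in A, the concentration cancels and S_{R/S} = k_R/k_S = (A_R/A_S)·exp[(E_S−E_R)/(RT)].
(E_S−E_R)/(RT) = (79.0−123)×10³/(8.314×508) = -44000/4224 = -10.42.
k_R/k_S = (8.78×10^9/60900)·exp(-10.42) = 1.442×10^5 × 2.989×10^-5 = 4.31.
Since E_R > E_S, raising the temperature improves selectivity toward R.

4.31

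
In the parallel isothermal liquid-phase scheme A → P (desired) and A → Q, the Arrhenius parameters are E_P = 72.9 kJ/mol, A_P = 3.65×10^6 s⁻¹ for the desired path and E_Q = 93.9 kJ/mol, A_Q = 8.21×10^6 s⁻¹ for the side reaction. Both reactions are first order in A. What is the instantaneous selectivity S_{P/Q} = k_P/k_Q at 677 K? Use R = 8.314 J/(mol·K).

18.5

k_P/k_Q = (A_P/A_Q)·exp[−(E_P−E_Q)/(RT)] = (A_P/A_Q)·exp[(E_Q−E_P)/(RT)].
(E_Q−E_P)/(RT) = (93.9−72.9)×10³/(8.314×677) = 21000/5629 = 3.731.
k_P/k_Q = (3.65×10^6/8.21×10^6)·exp(3.731) = 0.4446 × 41.72 = 18.5.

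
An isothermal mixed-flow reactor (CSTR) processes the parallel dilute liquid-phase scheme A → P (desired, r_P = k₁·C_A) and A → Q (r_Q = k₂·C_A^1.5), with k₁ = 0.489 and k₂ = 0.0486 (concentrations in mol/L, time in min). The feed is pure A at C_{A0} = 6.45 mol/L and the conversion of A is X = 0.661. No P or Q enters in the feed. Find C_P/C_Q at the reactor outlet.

Exit C_A = C_{A0}(1−X) = 6.45×0.339 = 2.187 mol/L.
In a CSTR the entire volume is at exit conditions, so r_P = 0.489×2.187 = 1.069 and r_Q = 0.0486×2.187^1.5 = 0.1571.
Overall selectivity = C_P/C_Q = r_Pτ/(r_Qτ) = r_P/r_Q = 6.80.

6.80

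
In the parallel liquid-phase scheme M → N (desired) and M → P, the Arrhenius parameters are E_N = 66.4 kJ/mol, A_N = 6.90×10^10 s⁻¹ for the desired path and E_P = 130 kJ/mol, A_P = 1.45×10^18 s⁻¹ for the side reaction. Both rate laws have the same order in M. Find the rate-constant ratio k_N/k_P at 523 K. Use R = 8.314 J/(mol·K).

0.107

k_N/k_P = (A_N/A_P)·exp[−(E_N−E_P)/(RT)] = (A_N/A_P)·exp[(E_P−E_N)/(RT)].
(E_P−E_N)/(RT) = (130−66.4)×10³/(8.314×523) = 63600/4348 = 14.63.
k_N/k_P = (6.90×10^10/1.45×10^18)·exp(14.63) = 4.759×10^-8 × 2.251×10^6 = 0.107.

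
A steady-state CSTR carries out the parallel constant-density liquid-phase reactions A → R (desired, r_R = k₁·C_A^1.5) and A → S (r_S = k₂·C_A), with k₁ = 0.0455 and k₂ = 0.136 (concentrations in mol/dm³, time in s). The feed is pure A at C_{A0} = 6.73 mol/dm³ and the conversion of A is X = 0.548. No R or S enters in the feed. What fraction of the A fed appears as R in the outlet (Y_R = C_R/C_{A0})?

Exit C_A = C_{A0}(1−X) = 6.73×0.452 = 3.042 mol/dm³.
Rates in a CSTR are evaluated at the outlet concentration: r_R = 0.0455×3.042^1.5 = 0.2414, r_S = 0.136×3.042 = 0.4137.
Fraction of consumed A going to R: r_R/(r_R+r_S) = 0.3685.
C_R = 0.3685·C_{A0}·X = 0.3685×6.73×0.548 = 1.36 mol/dm³; Y_R = C_R/C_{A0} = 0.202.

0.202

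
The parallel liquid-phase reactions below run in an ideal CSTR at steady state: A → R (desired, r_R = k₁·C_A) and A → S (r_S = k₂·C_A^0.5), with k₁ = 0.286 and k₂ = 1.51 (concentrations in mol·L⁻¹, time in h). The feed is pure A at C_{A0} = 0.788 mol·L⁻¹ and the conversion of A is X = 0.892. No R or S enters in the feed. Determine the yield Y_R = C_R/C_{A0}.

Exit C_A = C_{A0}(1−X) = 0.788×0.108 = 0.08510 mol·L⁻¹.
In a CSTR the entire volume is at exit conditions, so r_R = 0.286×0.08510 = 0.02434 and r_S = 1.51×0.08510^0.5 = 0.4405.
Fraction of consumed A going to R: r_R/(r_R+r_S) = 0.05236.
C_R = 0.05236·C_{A0}·X = 0.05236×0.788×0.892 = 0.0368 mol·L⁻¹; Y_R = C_R/C_{A0} = 0.0467.

0.0467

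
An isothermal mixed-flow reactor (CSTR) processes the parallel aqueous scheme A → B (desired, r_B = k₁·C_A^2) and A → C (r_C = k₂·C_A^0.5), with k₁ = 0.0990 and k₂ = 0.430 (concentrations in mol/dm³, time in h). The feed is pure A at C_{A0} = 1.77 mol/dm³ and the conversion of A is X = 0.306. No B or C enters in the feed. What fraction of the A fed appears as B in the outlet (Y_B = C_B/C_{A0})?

Exit C_A = C_{A0}(1−X) = 1.77×0.694 = 1.228 mol/dm³.
Rates in a CSTR are evaluated at the outlet concentration: r_B = 0.0990×1.228^2 = 0.1494, r_C = 0.430×1.228^0.5 = 0.4766.
Fraction of consumed A going to B: r_B/(r_B+r_C) = 0.2386.
C_B = 0.2386·C_{A0}·X = 0.2386×1.77×0.306 = 0.129 mol/dm³; Y_B = C_B/C_{A0} = 0.0730.

0.0730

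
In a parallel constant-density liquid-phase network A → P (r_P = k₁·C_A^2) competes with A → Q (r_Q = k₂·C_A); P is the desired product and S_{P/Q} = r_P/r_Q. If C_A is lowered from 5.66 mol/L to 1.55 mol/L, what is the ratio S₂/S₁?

0.274

S_{P/Q} = (k₁/k₂)·C_A, so S₂/S₁ = (C_{A,2}/C_{A,1}).
= 1.55/5.66 = 0.274.
Selectivity toward P falls as C_A falls — high-concentration operation is favoured.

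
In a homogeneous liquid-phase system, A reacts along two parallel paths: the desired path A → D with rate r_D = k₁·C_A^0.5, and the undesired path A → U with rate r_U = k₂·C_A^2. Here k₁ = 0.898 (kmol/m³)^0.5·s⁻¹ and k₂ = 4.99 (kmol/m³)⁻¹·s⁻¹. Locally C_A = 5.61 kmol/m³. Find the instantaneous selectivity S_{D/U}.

0.0135

S_{D/U} = r_D/r_U = (k₁·C_A^0.5)/(k₂·C_A^2) = (k₁/k₂)·C_A^-1.5.
= (0.898×5.610^0.5) / (4.99×5.610^2) = 2.127/157.0 = 0.0135.
The undesired path is higher order in A, so low C_A (CSTR or dilute feed) favours D.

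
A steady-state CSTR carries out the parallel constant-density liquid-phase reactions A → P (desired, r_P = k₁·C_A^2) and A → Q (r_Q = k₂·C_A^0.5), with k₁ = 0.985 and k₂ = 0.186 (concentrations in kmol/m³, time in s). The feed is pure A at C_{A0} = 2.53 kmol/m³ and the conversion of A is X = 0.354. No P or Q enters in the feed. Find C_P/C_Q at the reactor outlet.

11.1

Exit C_A = C_{A0}(1−X) = 2.53×0.646 = 1.634 kmol/m³.
In a CSTR the entire volume is at exit conditions, so r_P = 0.985×1.634^2 = 2.631 and r_Q = 0.186×1.634^0.5 = 0.2378.
Overall selectivity = C_P/C_Q = r_Pτ/(r_Qτ) = r_P/r_Q = 11.1.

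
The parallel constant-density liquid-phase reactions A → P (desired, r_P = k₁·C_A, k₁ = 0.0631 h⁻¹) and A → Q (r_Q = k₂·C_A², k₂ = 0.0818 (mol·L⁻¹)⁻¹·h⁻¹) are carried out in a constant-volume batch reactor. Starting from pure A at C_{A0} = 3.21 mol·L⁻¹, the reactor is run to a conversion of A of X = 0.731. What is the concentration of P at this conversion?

0.687 mol·L⁻¹

C_A = C_{A0}(1−X) = 0.8635 mol·L⁻¹.
Along a PFR/batch, dC_P/dC_A = −r_P/(r_P+r_Q) = −k₁/(k₁+k₂·C_A).
Integrating from C_{A0} to C_A: C_P = (0.0631/0.0818)·ln[(0.0631+0.0818·3.21)/(0.0631+0.0818·0.863)] = 0.7714·ln(0.3257/0.1337) = 0.6866 mol·L⁻¹.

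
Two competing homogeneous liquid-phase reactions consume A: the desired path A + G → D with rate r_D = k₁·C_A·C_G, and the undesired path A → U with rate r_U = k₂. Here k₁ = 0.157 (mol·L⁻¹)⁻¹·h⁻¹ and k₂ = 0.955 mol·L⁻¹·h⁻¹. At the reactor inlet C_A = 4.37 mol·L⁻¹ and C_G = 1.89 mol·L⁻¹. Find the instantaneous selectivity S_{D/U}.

1.36

S_{D/U} = r_D/r_U = (k₁·C_A·C_G)/(k₂) = (k₁/k₂)·C_A·C_G.
= (0.157×4.370×1.890) / (0.955) = 1.297/0.9550 = 1.36.
Since the desired path is higher order in A, keeping C_A high (PFR or concentrated feed) favours D.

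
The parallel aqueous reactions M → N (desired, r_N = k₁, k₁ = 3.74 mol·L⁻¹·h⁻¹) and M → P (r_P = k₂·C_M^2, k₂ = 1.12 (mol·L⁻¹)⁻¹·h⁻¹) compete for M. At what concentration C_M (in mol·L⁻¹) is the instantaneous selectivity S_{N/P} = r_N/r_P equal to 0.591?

2.38 mol·L⁻¹

S_{N/P} = (k₁/k₂)·C_M^-2 ⇒ C_M = (S·k₂/k₁)^(-0.5).
= (0.591×1.12/3.74)^(-0.5) = (0.1770)^(-0.5) = 2.38 mol·L⁻¹.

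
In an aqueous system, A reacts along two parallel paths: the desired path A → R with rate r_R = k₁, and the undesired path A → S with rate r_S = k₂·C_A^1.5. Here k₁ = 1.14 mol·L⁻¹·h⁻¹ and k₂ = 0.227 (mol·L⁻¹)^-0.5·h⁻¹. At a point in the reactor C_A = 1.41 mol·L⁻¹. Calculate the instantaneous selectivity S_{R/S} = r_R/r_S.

3.00

S_{R/S} = r_R/r_S = (k₁)/(k₂·C_A^1.5) = (k₁/k₂)·C_A^-1.5.
= (1.14) / (0.227×1.410^1.5) = 1.140/0.3801 = 3.00.
The undesired path is higher order in A, so low C_A (CSTR or dilute feed) favours R.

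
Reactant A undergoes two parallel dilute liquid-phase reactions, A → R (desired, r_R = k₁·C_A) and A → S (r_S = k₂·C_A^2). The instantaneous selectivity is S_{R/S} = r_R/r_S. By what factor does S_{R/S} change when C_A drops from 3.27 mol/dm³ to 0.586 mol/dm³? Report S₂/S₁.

5.58

S_{R/S} = (k₁/k₂)·C_A⁻¹, so S₂/S₁ = (C_{A,2}/C_{A,1})⁻¹.
= 3.27/0.586 = 5.58.
Selectivity toward R rises as C_A falls — low-concentration operation is favoured.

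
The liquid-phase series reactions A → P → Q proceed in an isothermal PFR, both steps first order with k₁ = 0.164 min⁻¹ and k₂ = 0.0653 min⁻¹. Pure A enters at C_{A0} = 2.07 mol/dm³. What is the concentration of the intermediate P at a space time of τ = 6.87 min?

1.08 mol/dm³

For first-order series with pure A initially, C_P(τ) = k₁C_{A0}/(k₂−k₁)·(e^(−k₁τ) − e^(−k₂τ)).
e^(−k₁τ) = e^(−0.164×6.87) = e^(−1.127) = 0.3241; e^(−k₂τ) = e^(−0.4486) = 0.6385.
C_P = 0.164×2.07/(0.0653−0.164) × (0.3241−0.6385) = (-3.440)×(-0.3144) = 1.081 mol/dm³.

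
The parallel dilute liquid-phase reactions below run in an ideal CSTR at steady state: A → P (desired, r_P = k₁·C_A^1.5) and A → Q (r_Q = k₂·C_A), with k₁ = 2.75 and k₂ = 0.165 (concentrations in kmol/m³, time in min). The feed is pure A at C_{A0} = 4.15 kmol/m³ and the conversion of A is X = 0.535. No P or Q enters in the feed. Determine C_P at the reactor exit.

2.13 kmol/m³

Exit C_A = C_{A0}(1−X) = 4.15×0.465 = 1.930 kmol/m³.
Rates in a CSTR are evaluated at the outlet concentration: r_P = 2.75×1.930^1.5 = 7.372, r_Q = 0.165×1.930 = 0.3184.
Fraction of consumed A going to P: r_P/(r_P+r_Q) = 0.9586.
C_P = 0.9586·C_{A0}·X = 0.9586×4.15×0.535 = 2.13 kmol/m³.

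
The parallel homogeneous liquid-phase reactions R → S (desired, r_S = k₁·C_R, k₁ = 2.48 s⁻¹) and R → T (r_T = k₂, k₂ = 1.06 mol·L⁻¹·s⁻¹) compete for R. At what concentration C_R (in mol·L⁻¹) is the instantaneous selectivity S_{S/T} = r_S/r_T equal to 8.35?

S_{S/T} = (k₁/k₂)·C_R ⇒ C_R = S·k₂/k₁.
= 8.35×1.06/2.48 = 3.57 mol·L⁻¹.

3.57 mol·L⁻¹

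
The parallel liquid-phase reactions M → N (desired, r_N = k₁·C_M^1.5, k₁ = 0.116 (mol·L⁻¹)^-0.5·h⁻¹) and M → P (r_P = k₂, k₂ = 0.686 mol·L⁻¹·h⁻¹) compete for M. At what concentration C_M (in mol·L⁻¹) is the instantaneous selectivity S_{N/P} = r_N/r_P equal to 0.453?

1.93 mol·L⁻¹

S_{N/P} = (k₁/k₂)·C_M^1.5 ⇒ C_M = (S·k₂/k₁)^(1/1.5).
= (0.453×0.686/0.116)^(0.6667) = (2.679)^(0.6667) = 1.93 mol·L⁻¹.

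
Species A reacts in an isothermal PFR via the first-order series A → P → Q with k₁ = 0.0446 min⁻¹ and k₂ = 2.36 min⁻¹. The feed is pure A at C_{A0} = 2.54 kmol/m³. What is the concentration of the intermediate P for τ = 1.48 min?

Solving the coupled first-order balances gives C_P(τ) = [k₁/(k₂−k₁)]·C_{A0}·(e^(−k₁τ) − e^(−k₂τ)).
e^(−k₁τ) = e^(−0.0446×1.48) = e^(−0.06601) = 0.9361; e^(−k₂τ) = e^(−3.493) = 0.03042.
C_P = 0.0446×2.54/(2.36−0.0446) × (0.9361−0.03042) = 0.04893×0.9057 = 0.04431 kmol/m³.

0.0443 kmol/m³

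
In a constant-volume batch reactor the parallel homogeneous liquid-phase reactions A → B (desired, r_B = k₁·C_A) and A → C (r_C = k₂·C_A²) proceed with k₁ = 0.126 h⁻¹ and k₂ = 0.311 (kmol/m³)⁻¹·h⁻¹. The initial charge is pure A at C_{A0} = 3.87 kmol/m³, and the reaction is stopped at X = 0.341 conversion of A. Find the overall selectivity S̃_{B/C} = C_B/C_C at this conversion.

0.128

C_A = C_{A0}(1−X) = 2.550 kmol/m³.
Along a PFR/batch, dC_B/dC_A = −r_B/(r_B+r_C) = −k₁/(k₁+k₂·C_A).
Integrating from C_{A0} to C_A: C_B = (0.126/0.311)·ln[(0.126+0.311·3.87)/(0.126+0.311·2.55)] = 0.4051·ln(1.330/0.9192) = 0.1496 kmol/m³.
C_C = (C_{A0}−C_A)−C_B = 1.170 kmol/m³; S̃_{B/C} = 0.1496/1.170 = 0.128.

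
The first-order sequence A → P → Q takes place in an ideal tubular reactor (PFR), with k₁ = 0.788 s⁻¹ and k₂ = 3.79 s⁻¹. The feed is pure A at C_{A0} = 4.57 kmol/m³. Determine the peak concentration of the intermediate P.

0.629 kmol/m³

Evaluating C_P at τ_opt = ln(k₂/k₁)/(k₂−k₁) gives C_{P,max}/C_{A0} = (k₁/k₂)^[k₂/(k₂−k₁)].
= (0.788/3.79)^(3.79/(3.79−0.788)) = (0.2079)^(1.262) = 0.1377.
C_{P,max} = 0.1377×4.57 = 0.629 kmol/m³.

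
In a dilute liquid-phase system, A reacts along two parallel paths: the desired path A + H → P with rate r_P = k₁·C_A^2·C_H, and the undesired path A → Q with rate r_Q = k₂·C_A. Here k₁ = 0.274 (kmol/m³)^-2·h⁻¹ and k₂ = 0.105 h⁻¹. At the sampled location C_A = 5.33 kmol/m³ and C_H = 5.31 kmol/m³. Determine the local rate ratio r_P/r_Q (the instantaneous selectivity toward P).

73.9

S_{P/Q} = r_P/r_Q = (k₁·C_A^2·C_H)/(k₂·C_A) = (k₁/k₂)·C_A·C_H.
= (0.274×5.330^2×5.310) / (0.105×5.330) = 41.33/0.5596 = 73.9.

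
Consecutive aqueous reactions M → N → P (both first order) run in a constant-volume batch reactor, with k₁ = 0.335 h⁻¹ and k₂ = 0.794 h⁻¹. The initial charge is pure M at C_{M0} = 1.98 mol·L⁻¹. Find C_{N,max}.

For a first-order series the maximum intermediate yield is C_{N,max}/C_{M0} = (k₁/k₂)^[k₂/(k₂−k₁)].
= (0.335/0.794)^(0.794/(0.794−0.335)) = (0.4219)^(1.730) = 0.2247.
C_{N,max} = 0.2247×1.98 = 0.445 mol·L⁻¹.

0.445 mol·L⁻¹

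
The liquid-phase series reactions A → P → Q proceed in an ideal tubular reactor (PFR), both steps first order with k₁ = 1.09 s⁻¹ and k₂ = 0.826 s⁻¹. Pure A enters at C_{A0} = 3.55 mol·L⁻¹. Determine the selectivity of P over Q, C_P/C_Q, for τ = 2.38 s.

Solving the coupled first-order balances gives C_P(τ) = [k₁/(k₂−k₁)]·C_{A0}·(e^(−k₁τ) − e^(−k₂τ)).
e^(−k₁τ) = e^(−1.09×2.38) = e^(−2.594) = 0.07471; e^(−k₂τ) = e^(−1.966) = 0.1400.
C_P = 1.09×3.55/(0.826−1.09) × (0.07471−0.1400) = (-14.66)×(-0.06533) = 0.9575 mol·L⁻¹.
C_A = C_{A0}e^(−k₁τ) = 0.2652 mol·L⁻¹, so C_Q = C_{A0}−C_A−C_P = 2.327 mol·L⁻¹; C_P/C_Q = 0.411.

0.411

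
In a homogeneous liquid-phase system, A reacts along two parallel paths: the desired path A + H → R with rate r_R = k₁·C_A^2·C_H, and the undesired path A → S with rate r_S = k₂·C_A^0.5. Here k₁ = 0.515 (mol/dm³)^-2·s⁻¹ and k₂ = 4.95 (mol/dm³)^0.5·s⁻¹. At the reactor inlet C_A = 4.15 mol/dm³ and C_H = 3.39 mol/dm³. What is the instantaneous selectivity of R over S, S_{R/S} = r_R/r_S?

2.98

S_{R/S} = r_R/r_S = (k₁·C_A^2·C_H)/(k₂·C_A^0.5) = (k₁/k₂)·C_A^1.5·C_H.
= (0.515×4.150^2×3.390) / (4.95×4.150^0.5) = 30.07/10.08 = 2.98.
Since the desired path is higher order in A, keeping C_A high (PFR or concentrated feed) favours R.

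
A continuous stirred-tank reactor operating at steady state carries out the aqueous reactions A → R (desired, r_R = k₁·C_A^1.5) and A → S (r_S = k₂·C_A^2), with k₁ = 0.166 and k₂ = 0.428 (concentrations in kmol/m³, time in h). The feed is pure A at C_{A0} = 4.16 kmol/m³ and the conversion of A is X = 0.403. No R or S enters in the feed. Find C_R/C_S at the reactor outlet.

Exit C_A = C_{A0}(1−X) = 4.16×0.597 = 2.484 kmol/m³.
In a CSTR the entire volume is at exit conditions, so r_R = 0.166×2.484^1.5 = 0.6497 and r_S = 0.428×2.484^2 = 2.640.
Overall selectivity = C_R/C_S = r_Rτ/(r_Sτ) = r_R/r_S = 0.246.

0.246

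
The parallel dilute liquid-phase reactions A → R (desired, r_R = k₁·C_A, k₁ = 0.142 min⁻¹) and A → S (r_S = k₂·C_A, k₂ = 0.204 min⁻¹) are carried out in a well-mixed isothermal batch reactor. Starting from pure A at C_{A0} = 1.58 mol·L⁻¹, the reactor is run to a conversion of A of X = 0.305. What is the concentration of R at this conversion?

C_A = C_{A0}(1−X) = 1.098 mol·L⁻¹.
Both paths are first order in A, so the instantaneous fraction to R is constant: dC_R/d(−C_A) = k₁/(k₁+k₂) = 0.4104.
C_R = 0.4104·(C_{A0}−C_A) = 0.4104×0.4819 = 0.198 mol·L⁻¹.

0.198 mol·L⁻¹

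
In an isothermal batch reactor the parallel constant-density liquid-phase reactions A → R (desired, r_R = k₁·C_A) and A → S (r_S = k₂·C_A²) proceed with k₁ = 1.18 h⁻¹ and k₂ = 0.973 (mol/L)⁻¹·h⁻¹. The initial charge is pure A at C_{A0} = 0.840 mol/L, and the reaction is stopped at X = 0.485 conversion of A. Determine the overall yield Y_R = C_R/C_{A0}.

C_A = C_{A0}(1−X) = 0.4326 mol/L.
Along a PFR/batch, dC_R/dC_A = −r_R/(r_R+r_S) = −k₁/(k₁+k₂·C_A).
Integrating from C_{A0} to C_A: C_R = (1.18/0.973)·ln[(1.18+0.973·0.840)/(1.18+0.973·0.433)] = 1.213·ln(1.997/1.601) = 0.2683 mol/L.
Y_R = C_R/C_{A0} = 0.2683/0.840 = 0.319.

0.319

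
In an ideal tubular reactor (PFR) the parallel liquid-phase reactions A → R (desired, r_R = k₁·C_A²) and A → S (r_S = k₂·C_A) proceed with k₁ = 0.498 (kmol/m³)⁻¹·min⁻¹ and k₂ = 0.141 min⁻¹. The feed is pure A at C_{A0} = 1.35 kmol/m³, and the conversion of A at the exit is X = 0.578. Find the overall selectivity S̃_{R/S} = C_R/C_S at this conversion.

C_A = C_{A0}(1−X) = 0.5697 kmol/m³.
Along a PFR/batch, dC_S/dC_A = −r_S/(r_R+r_S) = −k₂/(k₂+k₁·C_A).
Integrating from C_{A0} to C_A: C_S = (0.141/0.498)·ln[(0.141+0.498·1.35)/(0.141+0.498·0.570)] = 0.2831·ln(0.8133/0.4247) = 0.1839 kmol/m³.
Then C_R = (C_{A0}−C_A) − C_S = 0.7803 − 0.1839 = 0.5964 kmol/m³.
S̃_{R/S} = C_R/C_S = 0.5964/0.1839 = 3.24.

3.24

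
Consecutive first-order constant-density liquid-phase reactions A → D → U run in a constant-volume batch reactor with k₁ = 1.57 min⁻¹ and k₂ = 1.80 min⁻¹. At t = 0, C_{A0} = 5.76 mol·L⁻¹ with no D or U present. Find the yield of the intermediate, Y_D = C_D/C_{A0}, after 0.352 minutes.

0.305

For first-order series with pure A initially, C_D(t) = k₁C_{A0}/(k₂−k₁)·(e^(−k₁t) − e^(−k₂t)).
e^(−k₁t) = e^(−1.57×0.352) = e^(−0.5526) = 0.5754; e^(−k₂t) = e^(−0.6336) = 0.5307.
C_D = 1.57×5.76/(1.80−1.57) × (0.5754−0.5307) = 39.32×0.04475 = 1.760 mol·L⁻¹.
Y_D = C_D/C_{A0} = 1.760/5.76 = 0.305.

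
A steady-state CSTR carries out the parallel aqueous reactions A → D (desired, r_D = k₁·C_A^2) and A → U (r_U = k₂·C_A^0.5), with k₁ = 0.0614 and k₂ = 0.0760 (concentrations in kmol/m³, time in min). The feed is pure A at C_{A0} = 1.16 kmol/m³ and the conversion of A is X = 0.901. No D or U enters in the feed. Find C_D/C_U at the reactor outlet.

0.0314

Exit C_A = C_{A0}(1−X) = 1.16×0.0990 = 0.1148 kmol/m³.
A CSTR operates uniformly at the exit composition, giving r_D = 8.098×10^-4 and r_U = 0.02575 (each k·C_A^n at C_A = 0.1148).
Overall selectivity = C_D/C_U = r_Dτ/(r_Uτ) = r_D/r_U = 0.0314.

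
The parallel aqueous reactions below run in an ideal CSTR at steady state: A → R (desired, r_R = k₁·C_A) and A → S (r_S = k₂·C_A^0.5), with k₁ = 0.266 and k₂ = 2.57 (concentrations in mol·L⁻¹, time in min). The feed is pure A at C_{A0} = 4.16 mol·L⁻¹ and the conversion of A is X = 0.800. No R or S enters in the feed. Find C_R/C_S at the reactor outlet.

Exit C_A = C_{A0}(1−X) = 4.16×0.200 = 0.8320 mol·L⁻¹.
A CSTR operates uniformly at the exit composition, giving r_R = 0.2213 and r_S = 2.344 (each k·C_A^n at C_A = 0.8320).
Overall selectivity = C_R/C_S = r_Rτ/(r_Sτ) = r_R/r_S = 0.0944.

0.0944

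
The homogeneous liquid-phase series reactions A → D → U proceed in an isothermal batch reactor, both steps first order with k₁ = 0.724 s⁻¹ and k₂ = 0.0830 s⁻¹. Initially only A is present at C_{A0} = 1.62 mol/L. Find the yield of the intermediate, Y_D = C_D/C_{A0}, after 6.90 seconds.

0.629

For first-order series with pure A initially, C_D(t) = k₁C_{A0}/(k₂−k₁)·(e^(−k₁t) − e^(−k₂t)).
e^(−k₁t) = e^(−0.724×6.90) = e^(−4.996) = 0.006768; e^(−k₂t) = e^(−0.5727) = 0.5640.
C_D = 0.724×1.62/(0.0830−0.724) × (0.006768−0.5640) = (-1.830)×(-0.5572) = 1.020 mol/L.
Y_D = C_D/C_{A0} = 1.020/1.62 = 0.629.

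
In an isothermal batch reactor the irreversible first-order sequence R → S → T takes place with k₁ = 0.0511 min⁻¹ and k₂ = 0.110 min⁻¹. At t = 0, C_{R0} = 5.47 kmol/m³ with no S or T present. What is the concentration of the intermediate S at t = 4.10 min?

For first-order series with pure R initially, C_S(t) = k₁C_{R0}/(k₂−k₁)·(e^(−k₁t) − e^(−k₂t)).
e^(−k₁t) = e^(−0.0511×4.10) = e^(−0.2095) = 0.8110; e^(−k₂t) = e^(−0.4510) = 0.6370.
C_S = 0.0511×5.47/(0.110−0.0511) × (0.8110−0.6370) = 4.746×0.1740 = 0.8257 kmol/m³.

0.826 kmol/m³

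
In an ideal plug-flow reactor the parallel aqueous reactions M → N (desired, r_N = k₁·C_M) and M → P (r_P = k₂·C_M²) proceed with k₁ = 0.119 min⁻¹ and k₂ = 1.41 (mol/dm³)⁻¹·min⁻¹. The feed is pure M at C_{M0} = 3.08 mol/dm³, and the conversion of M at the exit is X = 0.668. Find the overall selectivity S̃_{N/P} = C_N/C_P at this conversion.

0.0450

C_M = C_{M0}(1−X) = 1.023 mol/dm³.
Along a PFR/batch, dC_N/dC_M = −r_N/(r_N+r_P) = −k₁/(k₁+k₂·C_M).
Integrating from C_{M0} to C_M: C_N = (0.119/1.41)·ln[(0.119+1.41·3.08)/(0.119+1.41·1.02)] = 0.08440·ln(4.462/1.561) = 0.08865 mol/dm³.
C_P = (C_{M0}−C_M)−C_N = 1.969 mol/dm³; S̃_{N/P} = 0.08865/1.969 = 0.0450.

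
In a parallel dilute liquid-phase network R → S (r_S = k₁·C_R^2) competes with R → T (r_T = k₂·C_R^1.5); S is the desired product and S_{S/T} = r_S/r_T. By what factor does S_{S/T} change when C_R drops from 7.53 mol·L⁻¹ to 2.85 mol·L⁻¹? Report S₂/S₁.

0.615

S_{S/T} = (k₁/k₂)·C_R^0.5, so S₂/S₁ = (C_{R,2}/C_{R,1})^0.5.
= (2.85/7.53)^0.5 = (0.3785)^0.5 = 0.615.
Selectivity toward S falls as C_R falls — high-concentration operation is favoured.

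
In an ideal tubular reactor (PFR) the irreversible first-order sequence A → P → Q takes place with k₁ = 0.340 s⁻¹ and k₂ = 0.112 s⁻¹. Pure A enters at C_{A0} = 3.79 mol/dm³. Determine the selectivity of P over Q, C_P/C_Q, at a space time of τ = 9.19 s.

0.956

For first-order series with pure A initially, C_P(τ) = k₁C_{A0}/(k₂−k₁)·(e^(−k₁τ) − e^(−k₂τ)).
e^(−k₁τ) = e^(−0.340×9.19) = e^(−3.125) = 0.04395; e^(−k₂τ) = e^(−1.029) = 0.3573.
C_P = 0.340×3.79/(0.112−0.340) × (0.04395−0.3573) = (-5.652)×(-0.3133) = 1.771 mol/dm³.
C_A = C_{A0}e^(−k₁τ) = 0.1666 mol/dm³, so C_Q = C_{A0}−C_A−C_P = 1.853 mol/dm³; C_P/C_Q = 0.956.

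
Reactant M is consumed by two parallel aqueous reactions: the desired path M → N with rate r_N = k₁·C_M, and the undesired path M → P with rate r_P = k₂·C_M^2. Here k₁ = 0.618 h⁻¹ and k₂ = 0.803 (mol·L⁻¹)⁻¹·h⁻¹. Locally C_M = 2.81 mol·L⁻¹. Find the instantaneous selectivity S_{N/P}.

S_{N/P} = r_N/r_P = (k₁·C_M)/(k₂·C_M^2) = (k₁/k₂)·C_M⁻¹.
= (0.618×2.810) / (0.803×2.810^2) = 1.737/6.341 = 0.274.

0.274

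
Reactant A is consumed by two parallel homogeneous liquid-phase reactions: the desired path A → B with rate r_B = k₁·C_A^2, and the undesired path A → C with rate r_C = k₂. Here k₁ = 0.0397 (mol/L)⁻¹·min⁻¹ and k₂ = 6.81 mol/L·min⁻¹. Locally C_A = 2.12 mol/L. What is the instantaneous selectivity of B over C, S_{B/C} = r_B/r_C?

0.0262

S_{B/C} = r_B/r_C = (k₁·C_A^2)/(k₂) = (k₁/k₂)·C_A^2.
= (0.0397×2.120^2) / (6.81) = 0.1784/6.810 = 0.0262.
Since the desired path is higher order in A, keeping C_A high (PFR or concentrated feed) favours B.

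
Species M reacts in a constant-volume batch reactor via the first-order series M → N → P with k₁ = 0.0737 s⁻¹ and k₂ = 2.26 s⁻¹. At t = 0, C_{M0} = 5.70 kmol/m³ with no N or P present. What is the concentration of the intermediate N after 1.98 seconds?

0.164 kmol/m³

The intermediate concentration in a first-order A→B→C sequence is C_N = k₁C_{M0}(e^(−k₁t) − e^(−k₂t))/(k₂−k₁).
e^(−k₁t) = e^(−0.0737×1.98) = e^(−0.1459) = 0.8642; e^(−k₂t) = e^(−4.475) = 0.01139.
C_N = 0.0737×5.70/(2.26−0.0737) × (0.8642−0.01139) = 0.1921×0.8528 = 0.1639 kmol/m³.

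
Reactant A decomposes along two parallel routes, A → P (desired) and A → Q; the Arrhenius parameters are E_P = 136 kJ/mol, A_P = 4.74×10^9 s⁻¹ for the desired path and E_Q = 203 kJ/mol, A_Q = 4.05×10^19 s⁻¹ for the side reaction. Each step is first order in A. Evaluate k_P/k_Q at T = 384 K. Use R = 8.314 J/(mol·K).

0.152

With equal orders, S_{P/Q} = k_P/k_Q = (A_P/A_Q)·exp[(E_Q−E_P)/(RT)].
(E_Q−E_P)/(RT) = (203−136)×10³/(8.314×384) = 67000/3193 = 20.99.
k_P/k_Q = (4.74×10^9/4.05×10^19)·exp(20.99) = 1.170×10^-10 × 1.301×10^9 = 0.152.
Since E_P < E_Q, lowering the temperature improves selectivity toward P.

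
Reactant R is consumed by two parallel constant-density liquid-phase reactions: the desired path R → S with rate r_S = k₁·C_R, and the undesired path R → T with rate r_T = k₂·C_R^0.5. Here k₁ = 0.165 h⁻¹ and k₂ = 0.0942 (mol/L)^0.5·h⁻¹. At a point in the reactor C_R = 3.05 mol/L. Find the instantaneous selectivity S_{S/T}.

S_{S/T} = r_S/r_T = (k₁·C_R)/(k₂·C_R^0.5) = (k₁/k₂)·C_R^0.5.
= (0.165×3.050) / (0.0942×3.050^0.5) = 0.5032/0.1645 = 3.06.

3.06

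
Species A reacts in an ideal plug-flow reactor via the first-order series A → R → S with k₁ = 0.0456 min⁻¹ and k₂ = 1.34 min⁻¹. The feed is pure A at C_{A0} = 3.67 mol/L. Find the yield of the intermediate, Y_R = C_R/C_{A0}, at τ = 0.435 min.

Solving the coupled first-order balances gives C_R(τ) = [k₁/(k₂−k₁)]·C_{A0}·(e^(−k₁τ) − e^(−k₂τ)).
e^(−k₁τ) = e^(−0.0456×0.435) = e^(−0.01984) = 0.9804; e^(−k₂τ) = e^(−0.5829) = 0.5583.
C_R = 0.0456×3.67/(1.34−0.0456) × (0.9804−0.5583) = 0.1293×0.4221 = 0.05457 mol/L.
Y_R = C_R/C_{A0} = 0.05457/3.67 = 0.0149.

0.0149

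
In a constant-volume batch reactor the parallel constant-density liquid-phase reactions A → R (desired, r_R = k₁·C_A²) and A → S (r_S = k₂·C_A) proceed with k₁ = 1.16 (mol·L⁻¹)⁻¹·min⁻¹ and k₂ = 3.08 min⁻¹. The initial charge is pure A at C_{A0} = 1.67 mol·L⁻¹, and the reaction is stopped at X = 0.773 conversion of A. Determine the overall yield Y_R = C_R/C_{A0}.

0.209

C_A = C_{A0}(1−X) = 0.3791 mol·L⁻¹.
Along a PFR/batch, dC_S/dC_A = −r_S/(r_R+r_S) = −k₂/(k₂+k₁·C_A).
Integrating from C_{A0} to C_A: C_S = (3.08/1.16)·ln[(3.08+1.16·1.67)/(3.08+1.16·0.379)] = 2.655·ln(5.017/3.520) = 0.9412 mol·L⁻¹.
Then C_R = (C_{A0}−C_A) − C_S = 1.291 − 0.9412 = 0.3497 mol·L⁻¹.
Y_R = C_R/C_{A0} = 0.3497/1.67 = 0.209.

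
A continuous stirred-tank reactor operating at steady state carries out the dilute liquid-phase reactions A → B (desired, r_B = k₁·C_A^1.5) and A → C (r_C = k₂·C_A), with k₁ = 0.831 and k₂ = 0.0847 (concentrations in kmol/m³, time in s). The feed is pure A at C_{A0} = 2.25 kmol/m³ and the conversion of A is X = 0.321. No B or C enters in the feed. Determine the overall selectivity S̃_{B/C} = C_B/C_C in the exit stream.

12.1

Exit C_A = C_{A0}(1−X) = 2.25×0.679 = 1.528 kmol/m³.
In a CSTR the entire volume is at exit conditions, so r_B = 0.831×1.528^1.5 = 1.569 and r_C = 0.0847×1.528 = 0.1294.
Overall selectivity = C_B/C_C = r_Bτ/(r_Cτ) = r_B/r_C = 12.1.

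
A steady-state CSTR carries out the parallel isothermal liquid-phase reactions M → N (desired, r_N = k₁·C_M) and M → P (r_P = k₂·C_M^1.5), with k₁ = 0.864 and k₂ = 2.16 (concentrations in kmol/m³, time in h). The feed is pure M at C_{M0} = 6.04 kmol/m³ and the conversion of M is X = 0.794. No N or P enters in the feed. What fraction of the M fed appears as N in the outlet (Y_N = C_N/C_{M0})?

0.210

Exit C_M = C_{M0}(1−X) = 6.04×0.206 = 1.244 kmol/m³.
In a CSTR the entire volume is at exit conditions, so r_N = 0.864×1.244 = 1.075 and r_P = 2.16×1.244^1.5 = 2.998.
Fraction of consumed M going to N: r_N/(r_N+r_P) = 0.2639.
C_N = 0.2639·C_{M0}·X = 0.2639×6.04×0.794 = 1.27 kmol/m³; Y_N = C_N/C_{M0} = 0.210.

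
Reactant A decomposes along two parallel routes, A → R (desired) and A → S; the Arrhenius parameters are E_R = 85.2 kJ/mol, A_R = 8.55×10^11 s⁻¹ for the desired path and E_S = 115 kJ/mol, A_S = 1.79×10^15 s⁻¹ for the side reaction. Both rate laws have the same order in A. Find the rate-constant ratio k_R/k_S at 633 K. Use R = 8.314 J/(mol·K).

With equal orders, S_{R/S} = k_R/k_S = (A_R/A_S)·exp[(E_S−E_R)/(RT)].
(E_S−E_R)/(RT) = (115−85.2)×10³/(8.314×633) = 29800/5263 = 5.662.
k_R/k_S = (8.55×10^11/1.79×10^15)·exp(5.662) = 4.777×10^-4 × 287.8 = 0.137.
Since E_R < E_S, lowering the temperature improves selectivity toward R.

0.137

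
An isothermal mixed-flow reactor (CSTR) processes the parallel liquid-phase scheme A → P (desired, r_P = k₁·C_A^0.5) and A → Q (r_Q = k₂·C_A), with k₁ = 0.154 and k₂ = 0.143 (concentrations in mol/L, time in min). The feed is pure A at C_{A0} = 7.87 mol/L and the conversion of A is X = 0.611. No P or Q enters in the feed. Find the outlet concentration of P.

1.83 mol/L

Exit C_A = C_{A0}(1−X) = 7.87×0.389 = 3.061 mol/L.
A CSTR operates uniformly at the exit composition, giving r_P = 0.2695 and r_Q = 0.4378 (each k·C_A^n at C_A = 3.061).
Fraction of consumed A going to P: r_P/(r_P+r_Q) = 0.3810.
C_P = 0.3810·C_{A0}·X = 0.3810×7.87×0.611 = 1.83 mol/L.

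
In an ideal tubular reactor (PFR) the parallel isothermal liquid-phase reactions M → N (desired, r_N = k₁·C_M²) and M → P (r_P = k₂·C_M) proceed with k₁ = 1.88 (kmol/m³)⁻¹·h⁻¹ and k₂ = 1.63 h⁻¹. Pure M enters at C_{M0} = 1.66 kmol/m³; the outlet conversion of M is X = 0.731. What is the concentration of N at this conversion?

C_M = C_{M0}(1−X) = 0.4465 kmol/m³.
Along a PFR/batch, dC_P/dC_M = −r_P/(r_N+r_P) = −k₂/(k₂+k₁·C_M).
Integrating from C_{M0} to C_M: C_P = (1.63/1.88)·ln[(1.63+1.88·1.66)/(1.63+1.88·0.447)] = 0.8670·ln(4.751/2.469) = 0.5673 kmol/m³.
Then C_N = (C_{M0}−C_M) − C_P = 1.213 − 0.5673 = 0.6462 kmol/m³.

0.646 kmol/m³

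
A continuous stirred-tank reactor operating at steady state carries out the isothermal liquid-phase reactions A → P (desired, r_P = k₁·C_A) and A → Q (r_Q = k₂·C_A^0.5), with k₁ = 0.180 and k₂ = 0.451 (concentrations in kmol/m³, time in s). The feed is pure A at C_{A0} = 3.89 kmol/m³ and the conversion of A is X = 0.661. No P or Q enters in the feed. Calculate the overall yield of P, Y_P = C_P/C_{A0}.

0.208

Exit C_A = C_{A0}(1−X) = 3.89×0.339 = 1.319 kmol/m³.
Rates in a CSTR are evaluated at the outlet concentration: r_P = 0.180×1.319 = 0.2374, r_Q = 0.451×1.319^0.5 = 0.5179.
Fraction of consumed A going to P: r_P/(r_P+r_Q) = 0.3143.
C_P = 0.3143·C_{A0}·X = 0.3143×3.89×0.661 = 0.808 kmol/m³; Y_P = C_P/C_{A0} = 0.208.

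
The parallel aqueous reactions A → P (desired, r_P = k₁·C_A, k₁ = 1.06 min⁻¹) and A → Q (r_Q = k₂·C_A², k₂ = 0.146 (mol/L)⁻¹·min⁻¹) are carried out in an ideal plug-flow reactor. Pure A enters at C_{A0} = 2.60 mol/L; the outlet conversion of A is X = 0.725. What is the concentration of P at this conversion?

1.54 mol/L

C_A = C_{A0}(1−X) = 0.7150 mol/L.
Along a PFR/batch, dC_P/dC_A = −r_P/(r_P+r_Q) = −k₁/(k₁+k₂·C_A).
Integrating from C_{A0} to C_A: C_P = (1.06/0.146)·ln[(1.06+0.146·2.60)/(1.06+0.146·0.715)] = 7.260·ln(1.440/1.164) = 1.540 mol/L.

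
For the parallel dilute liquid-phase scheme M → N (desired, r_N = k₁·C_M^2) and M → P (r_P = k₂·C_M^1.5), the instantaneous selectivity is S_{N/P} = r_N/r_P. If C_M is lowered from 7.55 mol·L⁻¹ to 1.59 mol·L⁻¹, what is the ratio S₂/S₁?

0.459

S_{N/P} = (k₁/k₂)·C_M^0.5, so S₂/S₁ = (C_{M,2}/C_{M,1})^0.5.
= (1.59/7.55)^0.5 = (0.2106)^0.5 = 0.459.
Selectivity toward N falls as C_M falls — high-concentration operation is favoured.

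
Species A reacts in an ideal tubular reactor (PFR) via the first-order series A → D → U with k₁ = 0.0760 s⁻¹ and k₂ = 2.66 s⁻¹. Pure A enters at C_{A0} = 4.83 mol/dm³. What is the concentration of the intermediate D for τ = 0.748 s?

The intermediate concentration in a first-order A→B→C sequence is C_D = k₁C_{A0}(e^(−k₁τ) − e^(−k₂τ))/(k₂−k₁).
e^(−k₁τ) = e^(−0.0760×0.748) = e^(−0.05685) = 0.9447; e^(−k₂τ) = e^(−1.990) = 0.1367.
C_D = 0.0760×4.83/(2.66−0.0760) × (0.9447−0.1367) = 0.1421×0.8080 = 0.1148 mol/dm³.

0.115 mol/dm³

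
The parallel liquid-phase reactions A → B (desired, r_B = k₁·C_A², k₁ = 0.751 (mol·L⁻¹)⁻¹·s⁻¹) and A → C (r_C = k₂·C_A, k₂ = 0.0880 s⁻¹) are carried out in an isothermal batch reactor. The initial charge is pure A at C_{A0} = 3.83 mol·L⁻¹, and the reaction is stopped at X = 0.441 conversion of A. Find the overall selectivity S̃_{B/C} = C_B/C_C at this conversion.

24.8

C_A = C_{A0}(1−X) = 2.141 mol·L⁻¹.
Along a PFR/batch, dC_C/dC_A = −r_C/(r_B+r_C) = −k₂/(k₂+k₁·C_A).
Integrating from C_{A0} to C_A: C_C = (0.0880/0.751)·ln[(0.0880+0.751·3.83)/(0.0880+0.751·2.14)] = 0.1172·ln(2.964/1.696) = 0.06544 mol·L⁻¹.
Then C_B = (C_{A0}−C_A) − C_C = 1.689 − 0.06544 = 1.624 mol·L⁻¹.
S̃_{B/C} = C_B/C_C = 1.624/0.06544 = 24.8.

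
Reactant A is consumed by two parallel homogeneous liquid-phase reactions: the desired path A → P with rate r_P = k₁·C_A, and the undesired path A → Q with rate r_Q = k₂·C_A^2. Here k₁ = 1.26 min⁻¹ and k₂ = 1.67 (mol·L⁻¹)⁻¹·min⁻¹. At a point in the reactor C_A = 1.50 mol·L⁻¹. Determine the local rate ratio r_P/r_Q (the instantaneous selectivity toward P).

S_{P/Q} = r_P/r_Q = (k₁·C_A)/(k₂·C_A^2) = (k₁/k₂)·C_A⁻¹.
= (1.26×1.500) / (1.67×1.500^2) = 1.890/3.757 = 0.503.

0.503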